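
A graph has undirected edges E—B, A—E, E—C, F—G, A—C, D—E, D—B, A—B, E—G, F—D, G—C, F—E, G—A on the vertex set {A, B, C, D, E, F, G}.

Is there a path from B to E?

Yes

Explore from B.
Distance 1: reach A, D, E.
Found E.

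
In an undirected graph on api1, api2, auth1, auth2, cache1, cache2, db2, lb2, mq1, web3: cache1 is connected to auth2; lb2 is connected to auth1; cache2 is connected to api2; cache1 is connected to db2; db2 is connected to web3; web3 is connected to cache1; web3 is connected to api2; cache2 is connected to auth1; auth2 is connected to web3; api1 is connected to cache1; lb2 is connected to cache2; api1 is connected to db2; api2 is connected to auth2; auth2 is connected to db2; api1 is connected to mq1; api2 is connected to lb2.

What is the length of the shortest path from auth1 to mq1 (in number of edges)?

6

Distance 0: auth1.
Distance 1: cache2, lb2.
Distance 2: api2.
Distance 3: auth2, web3.
Distance 4: cache1, db2.
Distance 5: api1.
Distance 6: mq1 — contains mq1.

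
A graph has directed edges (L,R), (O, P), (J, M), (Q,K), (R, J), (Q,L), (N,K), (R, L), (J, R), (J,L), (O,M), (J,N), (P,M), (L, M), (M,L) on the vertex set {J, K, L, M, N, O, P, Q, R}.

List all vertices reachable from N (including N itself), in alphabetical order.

Start at N.
Its neighbours: K.
Nothing further is reachable.

K, N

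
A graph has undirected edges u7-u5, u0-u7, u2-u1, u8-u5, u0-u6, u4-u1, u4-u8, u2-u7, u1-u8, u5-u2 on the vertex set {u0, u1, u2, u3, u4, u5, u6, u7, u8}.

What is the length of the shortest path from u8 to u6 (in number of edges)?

4

Distance 0: u8.
Distance 1: u1, u4, u5.
Distance 2: u2, u7.
Distance 3: u0.
Distance 4: u6 — contains u6.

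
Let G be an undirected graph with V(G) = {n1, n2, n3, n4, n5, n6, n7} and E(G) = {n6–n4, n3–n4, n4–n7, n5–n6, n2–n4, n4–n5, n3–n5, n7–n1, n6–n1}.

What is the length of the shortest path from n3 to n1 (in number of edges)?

Distance 0: n3.
Distance 1: n4, n5.
Distance 2: n2, n6, n7.
Distance 3: n1 — contains n1.

3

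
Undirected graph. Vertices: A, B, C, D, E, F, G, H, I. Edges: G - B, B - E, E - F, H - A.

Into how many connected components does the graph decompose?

From A: component {A, H}.
From B: component {B, E, F, G}.
From C: component {C}.
From D: component {D}.
From I: component {I}.
That's 5 components.

5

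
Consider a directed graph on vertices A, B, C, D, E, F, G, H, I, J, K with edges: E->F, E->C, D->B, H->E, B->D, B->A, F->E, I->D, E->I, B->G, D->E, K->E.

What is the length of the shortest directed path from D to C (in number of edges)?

Distance 0: D.
Distance 1: B, E.
Distance 2: A, C, F, G, I — contains C.

2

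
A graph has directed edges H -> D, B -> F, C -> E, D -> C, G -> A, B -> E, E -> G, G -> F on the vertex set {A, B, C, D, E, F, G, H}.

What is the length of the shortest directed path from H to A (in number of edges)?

Distance 0: H.
Distance 1: D.
Distance 2: C.
Distance 3: E.
Distance 4: G.
Distance 5: A, F — contains A.

5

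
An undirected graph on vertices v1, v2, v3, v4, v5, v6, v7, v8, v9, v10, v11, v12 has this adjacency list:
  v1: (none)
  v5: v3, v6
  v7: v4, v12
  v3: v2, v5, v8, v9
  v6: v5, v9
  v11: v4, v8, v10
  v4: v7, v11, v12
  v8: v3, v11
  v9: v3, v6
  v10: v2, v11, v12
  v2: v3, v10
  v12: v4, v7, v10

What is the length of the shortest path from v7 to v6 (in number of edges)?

Distance 0: v7.
Distance 1: v4, v12.
Distance 2: v10, v11.
Distance 3: v2, v8.
Distance 4: v3.
Distance 5: v5, v9.
Distance 6: v6 — contains v6.

6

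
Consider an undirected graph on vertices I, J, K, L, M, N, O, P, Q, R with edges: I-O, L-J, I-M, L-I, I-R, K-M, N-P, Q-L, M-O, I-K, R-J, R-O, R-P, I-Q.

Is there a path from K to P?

Yes

Explore from K.
Distance 1: reach I, M.
Distance 2: reach L, O, Q, R.
Distance 3: reach J, P.
Found P.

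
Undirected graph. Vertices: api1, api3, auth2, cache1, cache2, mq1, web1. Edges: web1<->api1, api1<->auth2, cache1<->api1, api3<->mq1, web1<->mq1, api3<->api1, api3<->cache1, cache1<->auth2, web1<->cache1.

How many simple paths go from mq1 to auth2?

12

mq1–api3–api1–auth2
mq1–api3–api1–cache1–auth2
mq1–api3–api1–web1–cache1–auth2
mq1–api3–cache1–api1–auth2
mq1–api3–cache1–auth2
mq1–api3–cache1–web1–api1–auth2
mq1–web1–api1–api3–cache1–auth2
mq1–web1–api1–auth2
mq1–web1–api1–cache1–auth2
mq1–web1–cache1–api1–auth2
mq1–web1–cache1–api3–api1–auth2
mq1–web1–cache1–auth2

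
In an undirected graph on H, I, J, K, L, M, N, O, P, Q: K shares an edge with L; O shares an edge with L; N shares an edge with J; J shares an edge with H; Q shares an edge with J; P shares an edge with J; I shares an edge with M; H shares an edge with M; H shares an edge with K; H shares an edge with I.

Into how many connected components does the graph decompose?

From H: component {H, I, J, K, L, M, N, O, P, Q}.
That's 1 component.

1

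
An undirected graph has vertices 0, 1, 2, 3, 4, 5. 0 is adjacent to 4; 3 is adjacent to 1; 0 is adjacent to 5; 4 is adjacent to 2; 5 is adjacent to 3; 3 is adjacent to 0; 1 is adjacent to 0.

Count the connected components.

From 0: component {0, 1, 2, 3, 4, 5}.
That's 1 component.

1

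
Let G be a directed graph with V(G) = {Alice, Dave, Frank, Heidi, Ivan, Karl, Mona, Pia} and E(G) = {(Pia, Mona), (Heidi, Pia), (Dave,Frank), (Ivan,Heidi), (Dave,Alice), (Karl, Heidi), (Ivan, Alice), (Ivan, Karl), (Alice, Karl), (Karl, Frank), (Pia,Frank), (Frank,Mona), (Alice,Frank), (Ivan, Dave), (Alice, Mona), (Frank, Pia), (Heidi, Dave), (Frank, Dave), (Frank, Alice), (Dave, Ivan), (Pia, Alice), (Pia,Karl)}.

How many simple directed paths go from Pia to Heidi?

11

Pia→Alice→Frank→Dave→Ivan→Heidi
Pia→Alice→Frank→Dave→Ivan→Karl→Heidi
Pia→Alice→Karl→Frank→Dave→Ivan→Heidi
Pia→Alice→Karl→Heidi
Pia→Frank→Alice→Karl→Heidi
Pia→Frank→Dave→Alice→Karl→Heidi
Pia→Frank→Dave→Ivan→Alice→Karl→Heidi
Pia→Frank→Dave→Ivan→Heidi
Pia→Frank→Dave→Ivan→Karl→Heidi
Pia→Karl→Frank→Dave→Ivan→Heidi
Pia→Karl→Heidi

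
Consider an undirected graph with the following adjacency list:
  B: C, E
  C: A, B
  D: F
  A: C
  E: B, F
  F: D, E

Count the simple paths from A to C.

A–C

1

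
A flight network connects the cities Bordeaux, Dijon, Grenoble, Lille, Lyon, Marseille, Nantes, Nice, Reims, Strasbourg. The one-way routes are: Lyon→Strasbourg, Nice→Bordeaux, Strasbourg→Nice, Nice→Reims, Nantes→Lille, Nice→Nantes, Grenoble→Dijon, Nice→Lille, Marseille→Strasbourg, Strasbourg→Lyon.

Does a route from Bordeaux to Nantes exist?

No

Bordeaux has no outgoing edges, so nothing is reachable from it.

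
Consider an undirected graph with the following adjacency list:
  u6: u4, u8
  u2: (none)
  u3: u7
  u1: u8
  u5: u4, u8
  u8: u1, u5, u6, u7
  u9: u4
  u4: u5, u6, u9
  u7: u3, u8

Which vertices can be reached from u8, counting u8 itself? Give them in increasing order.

Start at u8.
Its neighbours: u1, u5, u6, u7.
Then their neighbours: u3, u4.
Then next layer: u9.
Nothing further is reachable.

u1, u3, u4, u5, u6, u7, u8, u9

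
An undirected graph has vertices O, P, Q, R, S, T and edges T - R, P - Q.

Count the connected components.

4

From O: component {O}.
From P: component {P, Q}.
From R: component {R, T}.
From S: component {S}.
That's 4 components.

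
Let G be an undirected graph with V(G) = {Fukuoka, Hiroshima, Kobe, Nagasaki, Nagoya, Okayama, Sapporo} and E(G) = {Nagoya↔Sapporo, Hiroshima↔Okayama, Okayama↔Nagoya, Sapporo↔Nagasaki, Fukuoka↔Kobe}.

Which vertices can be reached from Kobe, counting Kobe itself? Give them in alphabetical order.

Start at Kobe.
Its neighbours: Fukuoka.
Nothing further is reachable.

Fukuoka, Kobe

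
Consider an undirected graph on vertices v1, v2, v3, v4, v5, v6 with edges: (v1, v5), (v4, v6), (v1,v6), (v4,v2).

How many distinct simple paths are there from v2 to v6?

1

v2–v4–v6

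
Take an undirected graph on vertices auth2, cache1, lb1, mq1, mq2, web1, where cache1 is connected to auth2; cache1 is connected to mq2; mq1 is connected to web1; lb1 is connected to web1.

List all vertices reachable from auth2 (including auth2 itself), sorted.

Start at auth2.
Its neighbours: cache1.
Then their neighbours: mq2.
Nothing further is reachable.

auth2, cache1, mq2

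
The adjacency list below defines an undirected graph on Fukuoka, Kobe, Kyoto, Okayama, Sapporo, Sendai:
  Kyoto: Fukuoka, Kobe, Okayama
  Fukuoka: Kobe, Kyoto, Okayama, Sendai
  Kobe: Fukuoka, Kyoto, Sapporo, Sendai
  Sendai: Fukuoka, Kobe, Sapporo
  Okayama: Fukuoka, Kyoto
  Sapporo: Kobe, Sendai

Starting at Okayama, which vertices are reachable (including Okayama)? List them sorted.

Start at Okayama.
Its neighbours: Fukuoka, Kyoto.
Then their neighbours: Kobe, Sendai.
Then next layer: Sapporo.
Every vertex is now reached.

Fukuoka, Kobe, Kyoto, Okayama, Sapporo, Sendai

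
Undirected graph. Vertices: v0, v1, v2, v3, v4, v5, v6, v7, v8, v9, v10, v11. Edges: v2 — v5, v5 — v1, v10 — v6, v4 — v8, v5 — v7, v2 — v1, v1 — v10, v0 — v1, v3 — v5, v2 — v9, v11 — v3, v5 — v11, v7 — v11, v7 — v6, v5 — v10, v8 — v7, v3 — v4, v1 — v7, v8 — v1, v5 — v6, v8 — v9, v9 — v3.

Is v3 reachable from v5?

Explore from v5.
Distance 1: reach v1, v2, v3, v6, v7, v10, v11.
Found v3.

Yes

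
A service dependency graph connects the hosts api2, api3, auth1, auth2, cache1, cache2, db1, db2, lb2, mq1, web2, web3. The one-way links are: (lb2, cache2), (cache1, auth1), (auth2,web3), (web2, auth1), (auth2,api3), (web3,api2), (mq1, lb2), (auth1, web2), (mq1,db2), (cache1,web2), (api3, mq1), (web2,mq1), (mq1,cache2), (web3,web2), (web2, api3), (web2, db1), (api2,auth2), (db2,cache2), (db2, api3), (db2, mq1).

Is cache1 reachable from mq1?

Explore from mq1.
Distance 1: reach cache2, db2, lb2.
Distance 2: reach api3.
The search from mq1 is exhausted; no directed path reaches cache1.

No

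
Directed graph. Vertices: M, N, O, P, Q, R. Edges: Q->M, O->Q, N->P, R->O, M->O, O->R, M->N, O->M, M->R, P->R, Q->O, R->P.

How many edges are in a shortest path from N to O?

3

Distance 0: N.
Distance 1: P.
Distance 2: R.
Distance 3: O — contains O.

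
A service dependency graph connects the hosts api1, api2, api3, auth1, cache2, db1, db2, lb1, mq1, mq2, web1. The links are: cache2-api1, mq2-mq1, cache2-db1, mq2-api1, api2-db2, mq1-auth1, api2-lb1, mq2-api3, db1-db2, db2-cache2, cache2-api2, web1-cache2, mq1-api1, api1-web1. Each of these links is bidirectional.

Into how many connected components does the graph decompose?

From api1: component {api1, api2, api3, auth1, cache2, db1, db2, lb1, mq1, mq2, web1}.
That's 1 component.

1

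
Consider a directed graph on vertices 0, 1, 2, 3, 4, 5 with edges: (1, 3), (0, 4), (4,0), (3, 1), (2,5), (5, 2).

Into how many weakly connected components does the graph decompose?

3

From 0: component {0, 4}.
From 1: component {1, 3}.
From 2: component {2, 5}.
That's 3 components.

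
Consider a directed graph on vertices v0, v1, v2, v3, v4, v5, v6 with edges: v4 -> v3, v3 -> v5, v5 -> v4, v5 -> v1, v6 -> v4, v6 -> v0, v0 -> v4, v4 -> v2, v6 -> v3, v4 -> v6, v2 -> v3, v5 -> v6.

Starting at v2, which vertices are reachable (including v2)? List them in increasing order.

v0, v1, v2, v3, v4, v5, v6

Start at v2.
Its neighbours: v3.
Then their neighbours: v5.
Then next layer: v1, v4, v6.
Then next layer: v0.
Every vertex is now reached.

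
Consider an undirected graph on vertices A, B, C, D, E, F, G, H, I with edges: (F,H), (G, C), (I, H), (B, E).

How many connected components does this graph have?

From A: component {A}.
From B: component {B, E}.
From C: component {C, G}.
From D: component {D}.
From F: component {F, H, I}.
That's 5 components.

5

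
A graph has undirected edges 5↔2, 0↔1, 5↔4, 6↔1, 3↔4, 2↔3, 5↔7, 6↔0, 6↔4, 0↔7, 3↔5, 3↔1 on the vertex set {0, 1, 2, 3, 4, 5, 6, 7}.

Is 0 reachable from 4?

Yes

Explore from 4.
Distance 1: reach 3, 5, 6.
Distance 2: reach 0, 1, 2, 7.
Found 0.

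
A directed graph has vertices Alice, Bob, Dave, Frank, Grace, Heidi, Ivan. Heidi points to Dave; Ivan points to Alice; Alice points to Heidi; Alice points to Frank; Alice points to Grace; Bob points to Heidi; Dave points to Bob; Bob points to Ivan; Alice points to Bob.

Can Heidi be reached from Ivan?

Explore from Ivan.
Distance 1: reach Alice.
Distance 2: reach Bob, Frank, Grace, Heidi.
Found Heidi.

Yes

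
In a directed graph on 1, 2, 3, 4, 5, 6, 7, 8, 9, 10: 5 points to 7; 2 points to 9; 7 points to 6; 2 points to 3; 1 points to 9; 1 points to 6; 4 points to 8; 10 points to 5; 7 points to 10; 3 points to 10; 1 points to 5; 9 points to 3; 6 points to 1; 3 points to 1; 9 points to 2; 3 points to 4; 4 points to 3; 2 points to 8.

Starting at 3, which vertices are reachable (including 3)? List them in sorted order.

Start at 3.
Its neighbours: 1, 4, 10.
Then their neighbours: 5, 6, 8, 9.
Then next layer: 2, 7.
Every vertex is now reached.

1, 2, 3, 4, 5, 6, 7, 8, 9, 10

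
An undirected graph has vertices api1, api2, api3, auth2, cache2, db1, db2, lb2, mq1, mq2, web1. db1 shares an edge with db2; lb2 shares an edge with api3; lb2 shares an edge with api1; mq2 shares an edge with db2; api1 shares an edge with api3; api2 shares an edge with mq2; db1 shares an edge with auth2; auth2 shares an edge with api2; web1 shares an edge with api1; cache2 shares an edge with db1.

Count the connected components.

3

From api1: component {api1, api3, lb2, web1}.
From api2: component {api2, auth2, cache2, db1, db2, mq2}.
From mq1: component {mq1}.
That's 3 components.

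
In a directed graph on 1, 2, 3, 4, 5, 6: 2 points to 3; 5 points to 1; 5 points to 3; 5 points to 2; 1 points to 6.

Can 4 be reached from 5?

No

Explore from 5.
Distance 1: reach 1, 2, 3.
Distance 2: reach 6.
The search from 5 is exhausted; no directed path reaches 4.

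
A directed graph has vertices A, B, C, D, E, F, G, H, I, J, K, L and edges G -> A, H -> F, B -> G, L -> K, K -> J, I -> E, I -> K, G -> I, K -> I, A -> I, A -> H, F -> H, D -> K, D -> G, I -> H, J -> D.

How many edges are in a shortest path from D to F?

4

Distance 0: D.
Distance 1: G, K.
Distance 2: A, I, J.
Distance 3: E, H.
Distance 4: F — contains F.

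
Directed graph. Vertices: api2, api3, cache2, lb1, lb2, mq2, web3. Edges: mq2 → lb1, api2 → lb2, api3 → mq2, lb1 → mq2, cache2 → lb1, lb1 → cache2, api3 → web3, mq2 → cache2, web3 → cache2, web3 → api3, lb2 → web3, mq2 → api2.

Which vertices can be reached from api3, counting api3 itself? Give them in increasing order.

Start at api3.
Its neighbours: mq2, web3.
Then their neighbours: api2, cache2, lb1.
Then next layer: lb2.
Every vertex is now reached.

api2, api3, cache2, lb1, lb2, mq2, web3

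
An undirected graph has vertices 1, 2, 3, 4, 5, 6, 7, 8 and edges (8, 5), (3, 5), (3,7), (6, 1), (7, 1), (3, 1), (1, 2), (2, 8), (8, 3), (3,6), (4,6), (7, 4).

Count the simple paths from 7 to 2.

15

7–1–2
7–1–3–5–8–2
7–1–3–8–2
7–1–6–3–5–8–2
7–1–6–3–8–2
7–3–1–2
7–3–5–8–2
7–3–6–1–2
7–3–8–2
7–4–6–1–2
7–4–6–1–3–5–8–2
7–4–6–1–3–8–2
7–4–6–3–1–2
7–4–6–3–5–8–2
7–4–6–3–8–2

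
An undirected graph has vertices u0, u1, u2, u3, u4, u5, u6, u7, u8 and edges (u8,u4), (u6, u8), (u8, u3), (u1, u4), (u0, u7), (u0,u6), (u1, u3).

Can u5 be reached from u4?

Explore from u4.
Distance 1: reach u1, u8.
Distance 2: reach u3, u6.
Distance 3: reach u0.
Distance 4: reach u7.
The search is exhausted without reaching u5; it lies in a different component.

No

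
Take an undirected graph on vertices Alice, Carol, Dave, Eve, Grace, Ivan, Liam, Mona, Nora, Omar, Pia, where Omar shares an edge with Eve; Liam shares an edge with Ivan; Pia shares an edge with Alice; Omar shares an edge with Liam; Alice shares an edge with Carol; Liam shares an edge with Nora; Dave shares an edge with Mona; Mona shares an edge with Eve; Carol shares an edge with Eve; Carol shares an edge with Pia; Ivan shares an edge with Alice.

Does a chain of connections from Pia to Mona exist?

Explore from Pia.
Distance 1: reach Alice, Carol.
Distance 2: reach Eve, Ivan.
Distance 3: reach Liam, Mona, Omar.
Found Mona.

Yes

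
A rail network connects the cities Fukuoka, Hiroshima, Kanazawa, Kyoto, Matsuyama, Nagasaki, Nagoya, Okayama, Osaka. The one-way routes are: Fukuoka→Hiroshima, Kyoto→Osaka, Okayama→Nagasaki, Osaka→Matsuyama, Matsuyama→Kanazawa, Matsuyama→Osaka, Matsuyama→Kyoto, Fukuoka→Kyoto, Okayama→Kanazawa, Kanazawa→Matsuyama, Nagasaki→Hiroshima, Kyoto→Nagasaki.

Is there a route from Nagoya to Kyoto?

No

Nagoya has no outgoing edges, so nothing is reachable from it.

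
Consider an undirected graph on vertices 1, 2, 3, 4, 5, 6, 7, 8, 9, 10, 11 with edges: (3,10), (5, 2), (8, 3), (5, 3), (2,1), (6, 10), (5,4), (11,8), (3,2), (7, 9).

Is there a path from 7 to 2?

Explore from 7.
Distance 1: reach 9.
The search is exhausted without reaching 2; it lies in a different component.

No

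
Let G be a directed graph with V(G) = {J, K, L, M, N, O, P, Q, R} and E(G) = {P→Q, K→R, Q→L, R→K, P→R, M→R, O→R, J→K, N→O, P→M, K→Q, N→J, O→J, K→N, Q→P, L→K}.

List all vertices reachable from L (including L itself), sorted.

Start at L.
Its neighbours: K.
Then their neighbours: N, Q, R.
Then next layer: J, O, P.
Then next layer: M.
Every vertex is now reached.

J, K, L, M, N, O, P, Q, R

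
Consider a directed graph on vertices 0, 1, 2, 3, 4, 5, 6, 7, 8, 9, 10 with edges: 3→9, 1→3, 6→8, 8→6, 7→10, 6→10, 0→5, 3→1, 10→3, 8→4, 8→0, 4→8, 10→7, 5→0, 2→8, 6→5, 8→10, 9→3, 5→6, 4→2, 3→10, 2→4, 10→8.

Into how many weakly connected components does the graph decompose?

1

From 0: component {0, 1, 2, 3, 4, 5, 6, 7, 8, 9, 10}.
That's 1 component.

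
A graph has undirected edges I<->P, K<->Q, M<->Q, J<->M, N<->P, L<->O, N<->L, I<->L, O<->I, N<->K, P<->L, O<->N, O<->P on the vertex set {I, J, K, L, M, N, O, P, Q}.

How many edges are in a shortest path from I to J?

Distance 0: I.
Distance 1: L, O, P.
Distance 2: N.
Distance 3: K.
Distance 4: Q.
Distance 5: M.
Distance 6: J — contains J.

6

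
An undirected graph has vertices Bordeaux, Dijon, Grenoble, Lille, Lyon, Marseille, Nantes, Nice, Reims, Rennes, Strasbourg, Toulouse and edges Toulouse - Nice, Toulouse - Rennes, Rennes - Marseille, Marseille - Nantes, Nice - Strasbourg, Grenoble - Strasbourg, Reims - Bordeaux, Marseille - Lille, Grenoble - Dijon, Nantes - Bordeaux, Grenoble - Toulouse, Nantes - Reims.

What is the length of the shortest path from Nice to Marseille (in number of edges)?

Distance 0: Nice.
Distance 1: Strasbourg, Toulouse.
Distance 2: Grenoble, Rennes.
Distance 3: Dijon, Marseille — contains Marseille.

3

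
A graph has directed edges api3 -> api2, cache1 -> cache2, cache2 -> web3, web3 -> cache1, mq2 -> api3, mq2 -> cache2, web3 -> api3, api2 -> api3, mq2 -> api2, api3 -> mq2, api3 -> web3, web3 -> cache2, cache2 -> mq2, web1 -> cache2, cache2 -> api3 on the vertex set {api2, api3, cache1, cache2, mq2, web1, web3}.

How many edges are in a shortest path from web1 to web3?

Distance 0: web1.
Distance 1: cache2.
Distance 2: api3, mq2, web3 — contains web3.

2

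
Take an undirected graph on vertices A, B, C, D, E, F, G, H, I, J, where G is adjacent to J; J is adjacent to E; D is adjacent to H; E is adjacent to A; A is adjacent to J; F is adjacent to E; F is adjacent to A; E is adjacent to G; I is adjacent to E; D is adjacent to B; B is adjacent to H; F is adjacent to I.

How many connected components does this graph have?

From A: component {A, E, F, G, I, J}.
From B: component {B, D, H}.
From C: component {C}.
That's 3 components.

3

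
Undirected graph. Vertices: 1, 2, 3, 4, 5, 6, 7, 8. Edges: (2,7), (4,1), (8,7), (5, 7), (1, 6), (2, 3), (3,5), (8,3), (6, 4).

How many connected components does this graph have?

2

From 1: component {1, 4, 6}.
From 2: component {2, 3, 5, 7, 8}.
That's 2 components.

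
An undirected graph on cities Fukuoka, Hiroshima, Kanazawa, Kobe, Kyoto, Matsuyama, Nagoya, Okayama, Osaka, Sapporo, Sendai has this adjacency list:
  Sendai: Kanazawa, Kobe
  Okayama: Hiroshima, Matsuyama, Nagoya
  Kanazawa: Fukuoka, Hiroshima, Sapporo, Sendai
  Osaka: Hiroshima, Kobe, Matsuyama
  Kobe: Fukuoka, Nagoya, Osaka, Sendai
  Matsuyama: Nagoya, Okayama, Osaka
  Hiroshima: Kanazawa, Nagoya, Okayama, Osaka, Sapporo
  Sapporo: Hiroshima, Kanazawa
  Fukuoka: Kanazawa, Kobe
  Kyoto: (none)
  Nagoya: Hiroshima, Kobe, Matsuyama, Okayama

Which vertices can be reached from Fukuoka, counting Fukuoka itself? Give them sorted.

Fukuoka, Hiroshima, Kanazawa, Kobe, Matsuyama, Nagoya, Okayama, Osaka, Sapporo, Sendai

Start at Fukuoka.
Its neighbours: Kanazawa, Kobe.
Then their neighbours: Hiroshima, Nagoya, Osaka, Sapporo, Sendai.
Then next layer: Matsuyama, Okayama.
Nothing further is reachable.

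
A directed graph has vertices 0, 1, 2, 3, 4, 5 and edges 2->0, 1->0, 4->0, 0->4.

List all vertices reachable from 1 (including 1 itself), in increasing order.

Start at 1.
Its neighbours: 0.
Then their neighbours: 4.
Nothing further is reachable.

0, 1, 4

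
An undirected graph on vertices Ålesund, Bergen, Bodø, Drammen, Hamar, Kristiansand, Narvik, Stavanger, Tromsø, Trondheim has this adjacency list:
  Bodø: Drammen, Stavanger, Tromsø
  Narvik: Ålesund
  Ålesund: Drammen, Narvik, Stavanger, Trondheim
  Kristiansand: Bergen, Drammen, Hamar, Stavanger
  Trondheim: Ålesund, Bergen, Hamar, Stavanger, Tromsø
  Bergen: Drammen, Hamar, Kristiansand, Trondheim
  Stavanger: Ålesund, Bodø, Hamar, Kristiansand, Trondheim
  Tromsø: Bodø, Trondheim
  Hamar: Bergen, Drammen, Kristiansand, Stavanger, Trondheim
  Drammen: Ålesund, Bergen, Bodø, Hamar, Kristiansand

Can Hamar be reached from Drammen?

Explore from Drammen.
Distance 1: reach Ålesund, Bergen, Bodø, Hamar, Kristiansand.
Found Hamar.

Yes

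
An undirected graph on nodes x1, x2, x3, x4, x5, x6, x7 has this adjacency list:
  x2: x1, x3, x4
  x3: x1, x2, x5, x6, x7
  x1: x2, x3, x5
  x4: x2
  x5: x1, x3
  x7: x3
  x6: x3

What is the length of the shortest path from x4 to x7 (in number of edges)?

Distance 0: x4.
Distance 1: x2.
Distance 2: x1, x3.
Distance 3: x5, x6, x7 — contains x7.

3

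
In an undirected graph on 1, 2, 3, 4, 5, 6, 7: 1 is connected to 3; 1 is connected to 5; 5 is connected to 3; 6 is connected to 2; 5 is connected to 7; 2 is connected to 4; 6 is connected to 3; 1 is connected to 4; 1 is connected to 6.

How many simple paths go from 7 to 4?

7–5–1–3–6–2–4
7–5–1–4
7–5–1–6–2–4
7–5–3–1–4
7–5–3–1–6–2–4
7–5–3–6–1–4
7–5–3–6–2–4

7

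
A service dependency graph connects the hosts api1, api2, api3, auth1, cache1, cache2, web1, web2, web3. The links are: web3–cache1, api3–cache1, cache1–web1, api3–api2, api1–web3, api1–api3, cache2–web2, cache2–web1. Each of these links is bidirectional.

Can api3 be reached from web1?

Explore from web1.
Distance 1: reach cache1, cache2.
Distance 2: reach api3, web2, web3.
Found api3.

Yes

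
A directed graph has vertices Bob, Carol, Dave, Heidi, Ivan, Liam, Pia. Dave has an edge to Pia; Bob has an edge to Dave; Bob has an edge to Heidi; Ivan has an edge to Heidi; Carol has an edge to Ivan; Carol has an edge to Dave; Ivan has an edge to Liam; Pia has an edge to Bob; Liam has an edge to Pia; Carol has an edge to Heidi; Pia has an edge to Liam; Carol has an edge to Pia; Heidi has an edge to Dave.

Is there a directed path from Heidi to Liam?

Explore from Heidi.
Distance 1: reach Dave.
Distance 2: reach Pia.
Distance 3: reach Bob, Liam.
Found Liam.

Yes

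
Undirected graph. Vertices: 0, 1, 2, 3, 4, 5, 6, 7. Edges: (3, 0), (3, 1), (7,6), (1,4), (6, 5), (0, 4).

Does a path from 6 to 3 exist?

Explore from 6.
Distance 1: reach 5, 7.
The search is exhausted without reaching 3; it lies in a different component.

No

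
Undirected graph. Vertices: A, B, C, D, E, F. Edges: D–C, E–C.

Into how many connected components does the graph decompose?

From A: component {A}.
From B: component {B}.
From C: component {C, D, E}.
From F: component {F}.
That's 4 components.

4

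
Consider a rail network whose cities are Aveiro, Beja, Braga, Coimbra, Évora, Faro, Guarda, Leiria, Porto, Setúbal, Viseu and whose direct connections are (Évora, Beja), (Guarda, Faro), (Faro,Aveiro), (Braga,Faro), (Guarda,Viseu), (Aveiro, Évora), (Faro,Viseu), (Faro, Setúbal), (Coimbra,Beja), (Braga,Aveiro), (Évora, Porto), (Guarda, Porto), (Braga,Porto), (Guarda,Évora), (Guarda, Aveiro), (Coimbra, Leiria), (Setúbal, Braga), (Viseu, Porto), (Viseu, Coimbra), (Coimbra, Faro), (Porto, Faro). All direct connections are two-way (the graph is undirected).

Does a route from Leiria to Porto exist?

Explore from Leiria.
Distance 1: reach Coimbra.
Distance 2: reach Beja, Faro, Viseu.
Distance 3: reach Aveiro, Braga, Évora, Guarda, Porto, Setúbal.
Found Porto.

Yes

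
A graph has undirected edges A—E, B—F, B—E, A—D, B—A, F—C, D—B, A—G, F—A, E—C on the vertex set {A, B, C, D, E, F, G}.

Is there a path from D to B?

Yes

Explore from D.
Distance 1: reach A, B.
Found B.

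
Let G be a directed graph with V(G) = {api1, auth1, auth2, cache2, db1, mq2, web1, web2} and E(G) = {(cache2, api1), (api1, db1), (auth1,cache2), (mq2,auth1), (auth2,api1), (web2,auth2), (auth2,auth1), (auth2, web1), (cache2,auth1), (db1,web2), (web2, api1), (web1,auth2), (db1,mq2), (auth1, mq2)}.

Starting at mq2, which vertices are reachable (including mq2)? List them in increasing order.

Start at mq2.
Its neighbours: auth1.
Then their neighbours: cache2.
Then next layer: api1.
Then next layer: db1.
Then next layer: web2.
Then next layer: auth2.
Then next layer: web1.
Every vertex is now reached.

api1, auth1, auth2, cache2, db1, mq2, web1, web2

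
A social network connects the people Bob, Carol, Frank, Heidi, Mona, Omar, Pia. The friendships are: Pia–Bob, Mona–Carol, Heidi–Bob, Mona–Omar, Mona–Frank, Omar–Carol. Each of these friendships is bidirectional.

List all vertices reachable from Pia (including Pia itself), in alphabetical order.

Bob, Heidi, Pia

Start at Pia.
Its neighbours: Bob.
Then their neighbours: Heidi.
Nothing further is reachable.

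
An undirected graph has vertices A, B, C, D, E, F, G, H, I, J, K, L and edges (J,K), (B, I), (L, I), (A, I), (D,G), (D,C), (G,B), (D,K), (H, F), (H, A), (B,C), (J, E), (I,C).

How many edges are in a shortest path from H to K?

Distance 0: H.
Distance 1: A, F.
Distance 2: I.
Distance 3: B, C, L.
Distance 4: D, G.
Distance 5: K — contains K.

5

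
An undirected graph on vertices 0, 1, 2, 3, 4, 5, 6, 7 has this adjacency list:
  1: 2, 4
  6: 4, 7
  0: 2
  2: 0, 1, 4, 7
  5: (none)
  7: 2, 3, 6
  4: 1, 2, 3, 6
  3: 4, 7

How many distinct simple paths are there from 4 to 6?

4

4–1–2–7–6
4–2–7–6
4–3–7–6
4–6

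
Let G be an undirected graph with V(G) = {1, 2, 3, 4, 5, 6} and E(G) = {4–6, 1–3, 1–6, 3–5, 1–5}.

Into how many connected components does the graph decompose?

From 1: component {1, 3, 4, 5, 6}.
From 2: component {2}.
That's 2 components.

2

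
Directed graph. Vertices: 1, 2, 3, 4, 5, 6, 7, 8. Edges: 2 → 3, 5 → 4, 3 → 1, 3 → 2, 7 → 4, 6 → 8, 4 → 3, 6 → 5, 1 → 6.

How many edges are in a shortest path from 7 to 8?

Distance 0: 7.
Distance 1: 4.
Distance 2: 3.
Distance 3: 1, 2.
Distance 4: 6.
Distance 5: 5, 8 — contains 8.

5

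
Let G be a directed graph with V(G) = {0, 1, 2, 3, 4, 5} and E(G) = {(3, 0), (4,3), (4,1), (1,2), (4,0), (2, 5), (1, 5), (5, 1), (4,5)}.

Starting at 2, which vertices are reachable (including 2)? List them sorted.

Start at 2.
Its neighbours: 5.
Then their neighbours: 1.
Nothing further is reachable.

1, 2, 5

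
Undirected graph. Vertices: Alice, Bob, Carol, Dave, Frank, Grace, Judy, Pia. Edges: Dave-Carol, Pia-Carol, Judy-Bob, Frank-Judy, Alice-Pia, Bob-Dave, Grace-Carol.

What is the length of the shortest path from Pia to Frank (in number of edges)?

5

Distance 0: Pia.
Distance 1: Alice, Carol.
Distance 2: Dave, Grace.
Distance 3: Bob.
Distance 4: Judy.
Distance 5: Frank — contains Frank.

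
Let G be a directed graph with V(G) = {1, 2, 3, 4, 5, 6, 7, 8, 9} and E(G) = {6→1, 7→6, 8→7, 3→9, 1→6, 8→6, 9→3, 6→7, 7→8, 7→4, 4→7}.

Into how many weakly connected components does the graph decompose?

From 1: component {1, 4, 6, 7, 8}.
From 2: component {2}.
From 3: component {3, 9}.
From 5: component {5}.
That's 4 components.

4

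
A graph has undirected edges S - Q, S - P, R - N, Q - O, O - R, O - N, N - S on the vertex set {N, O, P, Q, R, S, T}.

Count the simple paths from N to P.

N–O–Q–S–P
N–R–O–Q–S–P
N–S–P

3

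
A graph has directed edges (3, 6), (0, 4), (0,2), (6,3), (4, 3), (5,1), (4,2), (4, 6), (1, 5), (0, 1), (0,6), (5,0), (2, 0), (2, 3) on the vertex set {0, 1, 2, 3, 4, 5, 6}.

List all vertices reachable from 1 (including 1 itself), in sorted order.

Start at 1.
Its neighbours: 5.
Then their neighbours: 0.
Then next layer: 2, 4, 6.
Then next layer: 3.
Every vertex is now reached.

0, 1, 2, 3, 4, 5, 6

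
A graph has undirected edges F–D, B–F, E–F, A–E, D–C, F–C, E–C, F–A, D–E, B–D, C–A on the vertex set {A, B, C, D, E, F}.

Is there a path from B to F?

Explore from B.
Distance 1: reach D, F.
Found F.

Yes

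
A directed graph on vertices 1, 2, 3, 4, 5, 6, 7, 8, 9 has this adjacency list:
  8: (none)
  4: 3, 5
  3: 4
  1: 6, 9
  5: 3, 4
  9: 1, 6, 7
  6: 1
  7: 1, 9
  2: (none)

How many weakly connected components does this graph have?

4

From 1: component {1, 6, 7, 9}.
From 2: component {2}.
From 3: component {3, 4, 5}.
From 8: component {8}.
That's 4 components.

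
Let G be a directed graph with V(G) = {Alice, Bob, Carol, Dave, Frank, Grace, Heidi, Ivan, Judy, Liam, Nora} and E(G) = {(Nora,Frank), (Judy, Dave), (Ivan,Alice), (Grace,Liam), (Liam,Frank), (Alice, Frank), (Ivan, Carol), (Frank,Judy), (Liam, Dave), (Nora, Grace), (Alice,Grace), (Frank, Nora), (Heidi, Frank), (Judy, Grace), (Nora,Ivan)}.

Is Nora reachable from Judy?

Yes

Explore from Judy.
Distance 1: reach Dave, Grace.
Distance 2: reach Liam.
Distance 3: reach Frank.
Distance 4: reach Nora.
Found Nora.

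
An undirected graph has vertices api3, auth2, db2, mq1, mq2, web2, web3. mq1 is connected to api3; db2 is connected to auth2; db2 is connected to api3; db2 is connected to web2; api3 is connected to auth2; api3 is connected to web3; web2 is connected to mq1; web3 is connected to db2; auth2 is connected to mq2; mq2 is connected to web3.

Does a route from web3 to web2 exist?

Explore from web3.
Distance 1: reach api3, db2, mq2.
Distance 2: reach auth2, mq1, web2.
Found web2.

Yes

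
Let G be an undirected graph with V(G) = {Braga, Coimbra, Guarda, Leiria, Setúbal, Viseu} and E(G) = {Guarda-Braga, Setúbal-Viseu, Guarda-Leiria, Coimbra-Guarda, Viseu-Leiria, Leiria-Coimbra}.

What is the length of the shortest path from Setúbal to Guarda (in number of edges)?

Distance 0: Setúbal.
Distance 1: Viseu.
Distance 2: Leiria.
Distance 3: Coimbra, Guarda — contains Guarda.

3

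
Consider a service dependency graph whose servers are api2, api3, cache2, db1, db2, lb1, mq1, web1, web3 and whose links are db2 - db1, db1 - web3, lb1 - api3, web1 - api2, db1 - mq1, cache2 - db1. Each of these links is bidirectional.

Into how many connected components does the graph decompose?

From api2: component {api2, web1}.
From api3: component {api3, lb1}.
From cache2: component {cache2, db1, db2, mq1, web3}.
That's 3 components.

3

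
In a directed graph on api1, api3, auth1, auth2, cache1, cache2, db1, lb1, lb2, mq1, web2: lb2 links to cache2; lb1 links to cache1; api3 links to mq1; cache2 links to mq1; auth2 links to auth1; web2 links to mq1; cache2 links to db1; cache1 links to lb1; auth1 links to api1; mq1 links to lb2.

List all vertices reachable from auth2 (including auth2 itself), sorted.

api1, auth1, auth2

Start at auth2.
Its neighbours: auth1.
Then their neighbours: api1.
Nothing further is reachable.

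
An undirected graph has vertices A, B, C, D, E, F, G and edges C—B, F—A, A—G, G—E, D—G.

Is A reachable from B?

Explore from B.
Distance 1: reach C.
The search is exhausted without reaching A; it lies in a different component.

No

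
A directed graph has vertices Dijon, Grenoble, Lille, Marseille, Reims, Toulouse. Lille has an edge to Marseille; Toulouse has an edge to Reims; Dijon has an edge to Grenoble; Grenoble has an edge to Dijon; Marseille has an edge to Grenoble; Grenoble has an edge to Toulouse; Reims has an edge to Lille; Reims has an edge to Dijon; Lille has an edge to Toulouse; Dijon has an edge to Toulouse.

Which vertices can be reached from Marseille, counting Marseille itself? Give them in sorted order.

Start at Marseille.
Its neighbours: Grenoble.
Then their neighbours: Dijon, Toulouse.
Then next layer: Reims.
Then next layer: Lille.
Every vertex is now reached.

Dijon, Grenoble, Lille, Marseille, Reims, Toulouse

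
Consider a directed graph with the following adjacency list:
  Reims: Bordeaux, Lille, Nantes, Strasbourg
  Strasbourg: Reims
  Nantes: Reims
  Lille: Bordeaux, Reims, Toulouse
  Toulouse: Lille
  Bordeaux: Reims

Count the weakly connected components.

1

From Bordeaux: component {Bordeaux, Lille, Nantes, Reims, Strasbourg, Toulouse}.
That's 1 component.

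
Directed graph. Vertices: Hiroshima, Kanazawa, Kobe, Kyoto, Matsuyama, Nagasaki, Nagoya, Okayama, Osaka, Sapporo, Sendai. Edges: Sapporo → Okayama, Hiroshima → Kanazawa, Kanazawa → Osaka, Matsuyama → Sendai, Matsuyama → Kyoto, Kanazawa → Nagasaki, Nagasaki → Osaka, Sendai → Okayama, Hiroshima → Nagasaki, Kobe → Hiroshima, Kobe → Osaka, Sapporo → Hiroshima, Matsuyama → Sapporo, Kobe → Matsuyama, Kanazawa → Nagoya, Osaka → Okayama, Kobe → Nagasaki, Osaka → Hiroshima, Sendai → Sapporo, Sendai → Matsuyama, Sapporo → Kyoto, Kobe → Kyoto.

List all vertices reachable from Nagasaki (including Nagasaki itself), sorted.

Hiroshima, Kanazawa, Nagasaki, Nagoya, Okayama, Osaka

Start at Nagasaki.
Its neighbours: Osaka.
Then their neighbours: Hiroshima, Okayama.
Then next layer: Kanazawa.
Then next layer: Nagoya.
Nothing further is reachable.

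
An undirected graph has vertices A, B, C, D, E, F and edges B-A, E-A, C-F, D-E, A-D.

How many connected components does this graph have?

From A: component {A, B, D, E}.
From C: component {C, F}.
That's 2 components.

2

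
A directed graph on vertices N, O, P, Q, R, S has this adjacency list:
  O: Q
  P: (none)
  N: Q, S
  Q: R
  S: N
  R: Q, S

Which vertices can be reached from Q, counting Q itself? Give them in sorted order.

Start at Q.
Its neighbours: R.
Then their neighbours: S.
Then next layer: N.
Nothing further is reachable.

N, Q, R, S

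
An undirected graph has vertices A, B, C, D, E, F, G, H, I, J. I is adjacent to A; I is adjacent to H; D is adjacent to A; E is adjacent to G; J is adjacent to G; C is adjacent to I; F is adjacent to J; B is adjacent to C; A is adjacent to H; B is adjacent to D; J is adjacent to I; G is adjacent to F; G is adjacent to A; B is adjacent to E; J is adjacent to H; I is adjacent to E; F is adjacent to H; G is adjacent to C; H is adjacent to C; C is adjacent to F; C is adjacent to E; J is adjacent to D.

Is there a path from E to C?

Yes

Explore from E.
Distance 1: reach B, C, G, I.
Found C.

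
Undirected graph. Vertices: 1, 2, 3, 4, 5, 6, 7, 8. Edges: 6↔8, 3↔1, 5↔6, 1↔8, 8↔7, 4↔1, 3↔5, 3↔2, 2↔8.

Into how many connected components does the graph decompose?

1

From 1: component {1, 2, 3, 4, 5, 6, 7, 8}.
That's 1 component.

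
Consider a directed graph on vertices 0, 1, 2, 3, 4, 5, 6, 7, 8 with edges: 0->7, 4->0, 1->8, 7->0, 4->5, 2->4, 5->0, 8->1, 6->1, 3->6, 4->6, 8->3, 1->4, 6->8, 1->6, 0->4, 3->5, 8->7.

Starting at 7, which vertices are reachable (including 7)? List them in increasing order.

Start at 7.
Its neighbours: 0.
Then their neighbours: 4.
Then next layer: 5, 6.
Then next layer: 1, 8.
Then next layer: 3.
Nothing further is reachable.

0, 1, 3, 4, 5, 6, 7, 8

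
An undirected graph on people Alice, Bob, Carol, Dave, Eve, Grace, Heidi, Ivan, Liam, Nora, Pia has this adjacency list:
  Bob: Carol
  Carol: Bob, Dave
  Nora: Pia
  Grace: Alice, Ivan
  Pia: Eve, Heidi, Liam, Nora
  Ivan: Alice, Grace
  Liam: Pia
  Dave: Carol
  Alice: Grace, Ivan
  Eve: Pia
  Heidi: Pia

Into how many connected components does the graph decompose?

3

From Alice: component {Alice, Grace, Ivan}.
From Bob: component {Bob, Carol, Dave}.
From Eve: component {Eve, Heidi, Liam, Nora, Pia}.
That's 3 components.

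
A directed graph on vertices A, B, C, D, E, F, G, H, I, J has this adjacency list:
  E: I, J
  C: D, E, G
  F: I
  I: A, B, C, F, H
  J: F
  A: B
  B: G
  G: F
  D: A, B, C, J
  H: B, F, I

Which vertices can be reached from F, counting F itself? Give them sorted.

A, B, C, D, E, F, G, H, I, J

Start at F.
Its neighbours: I.
Then their neighbours: A, B, C, H.
Then next layer: D, E, G.
Then next layer: J.
Every vertex is now reached.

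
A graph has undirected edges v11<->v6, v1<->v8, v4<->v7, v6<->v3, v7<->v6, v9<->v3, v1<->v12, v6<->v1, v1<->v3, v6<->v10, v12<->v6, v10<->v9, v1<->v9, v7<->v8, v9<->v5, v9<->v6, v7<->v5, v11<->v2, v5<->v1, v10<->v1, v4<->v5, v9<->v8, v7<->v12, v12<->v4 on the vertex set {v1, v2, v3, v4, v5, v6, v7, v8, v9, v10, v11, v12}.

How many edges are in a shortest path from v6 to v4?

2

Distance 0: v6.
Distance 1: v1, v3, v7, v9, v10, v11, v12.
Distance 2: v2, v4, v5, v8 — contains v4.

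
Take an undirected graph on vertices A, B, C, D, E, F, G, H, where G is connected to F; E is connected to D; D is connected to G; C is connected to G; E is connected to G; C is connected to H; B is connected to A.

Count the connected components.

2

From A: component {A, B}.
From C: component {C, D, E, F, G, H}.
That's 2 components.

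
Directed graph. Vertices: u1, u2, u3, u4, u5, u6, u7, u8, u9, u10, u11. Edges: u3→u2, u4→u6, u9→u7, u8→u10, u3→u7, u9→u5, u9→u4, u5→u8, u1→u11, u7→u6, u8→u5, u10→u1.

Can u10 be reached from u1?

No

Explore from u1.
Distance 1: reach u11.
The search from u1 is exhausted; no directed path reaches u10.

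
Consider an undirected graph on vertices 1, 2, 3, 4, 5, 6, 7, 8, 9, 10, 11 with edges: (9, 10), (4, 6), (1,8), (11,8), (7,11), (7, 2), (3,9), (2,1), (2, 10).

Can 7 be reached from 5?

No

5 has no edges, so nothing is reachable from it.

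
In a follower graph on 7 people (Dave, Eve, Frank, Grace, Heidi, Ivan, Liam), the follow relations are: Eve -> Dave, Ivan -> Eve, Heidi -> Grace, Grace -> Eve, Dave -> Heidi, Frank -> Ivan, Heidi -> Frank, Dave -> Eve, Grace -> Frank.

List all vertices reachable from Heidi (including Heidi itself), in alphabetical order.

Dave, Eve, Frank, Grace, Heidi, Ivan

Start at Heidi.
Its neighbours: Frank, Grace.
Then their neighbours: Eve, Ivan.
Then next layer: Dave.
Nothing further is reachable.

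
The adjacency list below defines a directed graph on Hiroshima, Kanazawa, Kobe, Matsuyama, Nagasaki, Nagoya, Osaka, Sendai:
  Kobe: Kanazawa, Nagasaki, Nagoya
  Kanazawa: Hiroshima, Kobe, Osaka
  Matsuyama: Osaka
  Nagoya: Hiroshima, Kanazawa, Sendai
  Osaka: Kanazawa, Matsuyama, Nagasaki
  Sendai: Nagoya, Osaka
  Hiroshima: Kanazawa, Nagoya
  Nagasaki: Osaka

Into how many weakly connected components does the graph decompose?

From Hiroshima: component {Hiroshima, Kanazawa, Kobe, Matsuyama, Nagasaki, Nagoya, Osaka, Sendai}.
That's 1 component.

1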